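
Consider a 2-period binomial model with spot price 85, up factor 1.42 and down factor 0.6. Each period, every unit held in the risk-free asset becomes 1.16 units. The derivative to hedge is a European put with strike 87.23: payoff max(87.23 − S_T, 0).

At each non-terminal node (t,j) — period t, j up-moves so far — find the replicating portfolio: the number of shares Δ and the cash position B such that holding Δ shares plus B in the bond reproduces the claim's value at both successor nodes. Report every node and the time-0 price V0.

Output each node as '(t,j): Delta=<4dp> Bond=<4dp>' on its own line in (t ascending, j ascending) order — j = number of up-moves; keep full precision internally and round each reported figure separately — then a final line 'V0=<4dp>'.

The replicating-portfolio and risk-neutral prices coincide; use p* = (1.16−0.6)/(1.42−0.6) = 0.6829 for the latter.
Terminal payoffs: V(2,0)=56.6300, V(2,1)=14.8100, V(2,2)=0.0000
  t=1,j=0: stock 51.0000 → up 72.4200 (V=14.8100), down 30.6000 (V=56.6300). Price 24.1983; hedge Δ=-1.0000, bond B=75.1983.
  t=1,j=1: stock 120.7000 → up 171.3940 (V=0.0000), down 72.4200 (V=14.8100). Price 4.0481; hedge Δ=-0.1496, bond B=22.1091.
  t=0,j=0: stock 85.0000 → up 120.7000 (V=4.0481), down 51.0000 (V=24.1983). Price 8.9976; hedge Δ=-0.2891, bond B=33.5709.
Each (Δ,B) replicates both successor values, so the strategy is self-financing and V0 is arbitrage-free.

(0,0): Delta=-0.2891 Bond=33.5709
(1,0): Delta=-1.0000 Bond=75.1983
(1,1): Delta=-0.1496 Bond=22.1091
V0=8.9976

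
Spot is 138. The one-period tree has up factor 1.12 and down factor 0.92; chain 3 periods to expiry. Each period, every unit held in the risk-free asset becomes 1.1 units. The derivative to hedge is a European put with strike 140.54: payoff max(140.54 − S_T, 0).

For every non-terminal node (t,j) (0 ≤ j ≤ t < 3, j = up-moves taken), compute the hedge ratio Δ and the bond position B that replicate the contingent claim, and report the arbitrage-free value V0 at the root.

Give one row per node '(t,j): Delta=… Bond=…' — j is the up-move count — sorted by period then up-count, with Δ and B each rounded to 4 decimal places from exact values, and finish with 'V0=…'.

No-arbitrage ⇒ martingale measure with p* = (R−d)/(u−d) = 0.9000.
Terminal payoffs: V(3,0)=33.0811, V(3,1)=9.7204, V(3,2)=0.0000, V(3,3)=0.0000
Node (2,0) S=116.8032: V=(p*·9.7204+(1−p*)·33.0811)/1.1=10.9604; Δ=(9.7204−33.0811)/(130.8196−107.4589)=-1.0000; B=V−Δ·S=127.7636
Node (2,1) S=142.1952: V=(p*·0.0000+(1−p*)·9.7204)/1.1=0.8837; Δ=(0.0000−9.7204)/(159.2586−130.8196)=-0.3418; B=V−Δ·S=49.4858
Node (2,2) S=173.1072: V=(p*·0.0000+(1−p*)·0.0000)/1.1=0.0000; Δ=(0.0000−0.0000)/(193.8801−159.2586)=0.0000; B=V−Δ·S=0.0000
Node (1,0) S=126.9600: V=(p*·0.8837+(1−p*)·10.9604)/1.1=1.7194; Δ=(0.8837−10.9604)/(142.1952−116.8032)=-0.3968; B=V−Δ·S=52.1032
Node (1,1) S=154.5600: V=(p*·0.0000+(1−p*)·0.8837)/1.1=0.0803; Δ=(0.0000−0.8837)/(173.1072−142.1952)=-0.0286; B=V−Δ·S=4.4987
Node (0,0) S=138.0000: V=(p*·0.0803+(1−p*)·1.7194)/1.1=0.2220; Δ=(0.0803−1.7194)/(154.5600−126.9600)=-0.0594; B=V−Δ·S=8.4174
Self-financing check: at every node Δ·S+B equals the discounted successor values.

(0,0): Delta=-0.0594 Bond=8.4174
(1,0): Delta=-0.3968 Bond=52.1032
(1,1): Delta=-0.0286 Bond=4.4987
(2,0): Delta=-1.0000 Bond=127.7636
(2,1): Delta=-0.3418 Bond=49.4858
(2,2): Delta=0.0000 Bond=0.0000
V0=0.2220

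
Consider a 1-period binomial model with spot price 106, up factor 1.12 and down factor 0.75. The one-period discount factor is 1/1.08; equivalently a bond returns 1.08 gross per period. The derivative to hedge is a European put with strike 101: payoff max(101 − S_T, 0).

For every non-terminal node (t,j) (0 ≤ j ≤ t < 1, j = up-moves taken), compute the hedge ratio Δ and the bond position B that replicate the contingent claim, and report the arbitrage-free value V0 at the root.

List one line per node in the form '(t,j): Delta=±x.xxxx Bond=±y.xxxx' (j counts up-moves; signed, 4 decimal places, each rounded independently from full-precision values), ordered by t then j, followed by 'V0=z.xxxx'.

(0,0): Delta=-0.5482 Bond=60.2603
V0=2.1522

Under the risk-neutral measure, an up-move has probability p* = (R−d)/(u−d) = 0.8919 and values discount at R = 1.08.
Terminal values V(1,·): V(1,0)=21.5000, V(1,1)=0.0000
(0,0): S=106.0000. Δ = (V_up−V_dn)/(S_up−S_dn) = (0.0000−21.5000)/(118.7200−79.5000) = -0.5482. V = [p*·0.0000 + (1−p*)·21.5000]/1.08 = 2.1522. B = V − Δ·S = 60.2603.
Self-financing check: at every node Δ·S+B equals the discounted successor values.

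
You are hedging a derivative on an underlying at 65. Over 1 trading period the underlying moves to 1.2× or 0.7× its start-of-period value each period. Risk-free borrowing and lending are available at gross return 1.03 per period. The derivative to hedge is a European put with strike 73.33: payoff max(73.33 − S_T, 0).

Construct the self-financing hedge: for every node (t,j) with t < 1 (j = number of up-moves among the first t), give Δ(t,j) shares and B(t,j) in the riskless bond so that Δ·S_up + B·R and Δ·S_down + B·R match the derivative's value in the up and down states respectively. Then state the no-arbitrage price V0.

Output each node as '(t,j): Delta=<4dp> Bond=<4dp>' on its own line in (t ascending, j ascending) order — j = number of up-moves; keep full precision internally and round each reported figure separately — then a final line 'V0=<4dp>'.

Since d<R<u, set p* = (R−d)/(u−d) = 0.6600; price each node as the discounted p*-expectation of its children.
At expiry t=1: V(1,0)=27.8300, V(1,1)=0.0000
(0,0): S=65.0000. Δ = (V_up−V_dn)/(S_up−S_dn) = (0.0000−27.8300)/(78.0000−45.5000) = -0.8563. V = [p*·0.0000 + (1−p*)·27.8300]/1.03 = 9.1866. B = V − Δ·S = 64.8466.
The time-0 hedge costs 9.1866, which is the no-arbitrage price.

(0,0): Delta=-0.8563 Bond=64.8466
V0=9.1866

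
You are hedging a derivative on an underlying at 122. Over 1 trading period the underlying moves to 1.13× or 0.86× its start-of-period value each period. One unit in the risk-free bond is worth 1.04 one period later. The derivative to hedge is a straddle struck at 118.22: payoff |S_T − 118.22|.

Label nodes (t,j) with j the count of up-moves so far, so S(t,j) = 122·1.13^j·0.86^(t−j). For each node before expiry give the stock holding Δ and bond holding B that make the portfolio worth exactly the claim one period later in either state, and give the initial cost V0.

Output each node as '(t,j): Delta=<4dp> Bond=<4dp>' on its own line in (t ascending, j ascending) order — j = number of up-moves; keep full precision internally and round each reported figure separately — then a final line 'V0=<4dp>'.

Since d<R<u, set p* = (R−d)/(u−d) = 0.6667; price each node as the discounted p*-expectation of its children.
Payoff layer (t=1): V(1,0)=13.3000, V(1,1)=19.6400
  t=0,j=0: stock 122.0000 → up 137.8600 (V=19.6400), down 104.9200 (V=13.3000). Price 16.8526; hedge Δ=0.1925, bond B=-6.6289.
Root portfolio cost Δ·122+B reproduces V0=16.8526.

(0,0): Delta=0.1925 Bond=-6.6289
V0=16.8526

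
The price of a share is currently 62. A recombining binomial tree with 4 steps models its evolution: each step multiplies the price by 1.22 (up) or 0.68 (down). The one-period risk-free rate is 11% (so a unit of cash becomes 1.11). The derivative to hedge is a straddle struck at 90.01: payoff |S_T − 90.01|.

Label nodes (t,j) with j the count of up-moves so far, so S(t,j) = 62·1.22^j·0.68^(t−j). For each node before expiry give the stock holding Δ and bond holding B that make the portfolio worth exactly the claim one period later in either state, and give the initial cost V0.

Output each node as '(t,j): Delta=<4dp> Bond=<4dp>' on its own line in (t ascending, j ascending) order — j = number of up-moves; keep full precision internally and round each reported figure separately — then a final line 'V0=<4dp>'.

The replicating-portfolio and risk-neutral prices coincide; use p* = (1.11−0.68)/(1.22−0.68) = 0.7963 for the latter.
At expiry t=4: V(4,0)=76.7535, V(4,1)=66.2264, V(4,2)=47.3394, V(4,3)=13.4538, V(4,4)=47.3407
Node (3,0) S=19.4948: V=(p*·66.2264+(1−p*)·76.7535)/1.11=61.5953; Δ=(66.2264−76.7535)/(23.7836−13.2565)=-1.0000; B=V−Δ·S=81.0901
Node (3,1) S=34.9759: V=(p*·47.3394+(1−p*)·66.2264)/1.11=46.1142; Δ=(47.3394−66.2264)/(42.6706−23.7836)=-1.0000; B=V−Δ·S=81.0901
Node (3,2) S=62.7509: V=(p*·13.4538+(1−p*)·47.3394)/1.11=18.3391; Δ=(13.4538−47.3394)/(76.5562−42.6706)=-1.0000; B=V−Δ·S=81.0901
Node (3,3) S=112.5826: V=(p*·47.3407+(1−p*)·13.4538)/1.11=36.4305; Δ=(47.3407−13.4538)/(137.3507−76.5562)=0.5574; B=V−Δ·S=-26.3230
Node (2,0) S=28.6688: V=(p*·46.1142+(1−p*)·61.5953)/1.11=44.3853; Δ=(46.1142−61.5953)/(34.9759−19.4948)=-1.0000; B=V−Δ·S=73.0541
Node (2,1) S=51.4352: V=(p*·18.3391+(1−p*)·46.1142)/1.11=21.6189; Δ=(18.3391−46.1142)/(62.7509−34.9759)=-1.0000; B=V−Δ·S=73.0541
Node (2,2) S=92.2808: V=(p*·36.4305+(1−p*)·18.3391)/1.11=29.5002; Δ=(36.4305−18.3391)/(112.5826−62.7509)=0.3630; B=V−Δ·S=-4.0023
Node (1,0) S=42.1600: V=(p*·21.6189+(1−p*)·44.3853)/1.11=23.6545; Δ=(21.6189−44.3853)/(51.4352−28.6688)=-1.0000; B=V−Δ·S=65.8145
Node (1,1) S=75.6400: V=(p*·29.5002+(1−p*)·21.6189)/1.11=25.1304; Δ=(29.5002−21.6189)/(92.2808−51.4352)=0.1930; B=V−Δ·S=10.5355
Node (0,0) S=62.0000: V=(p*·25.1304+(1−p*)·23.6545)/1.11=22.3692; Δ=(25.1304−23.6545)/(75.6400−42.1600)=0.0441; B=V−Δ·S=19.6361
Root portfolio cost Δ·62+B reproduces V0=22.3692.

(0,0): Delta=0.0441 Bond=19.6361
(1,0): Delta=-1.0000 Bond=65.8145
(1,1): Delta=0.1930 Bond=10.5355
(2,0): Delta=-1.0000 Bond=73.0541
(2,1): Delta=-1.0000 Bond=73.0541
(2,2): Delta=0.3630 Bond=-4.0023
(3,0): Delta=-1.0000 Bond=81.0901
(3,1): Delta=-1.0000 Bond=81.0901
(3,2): Delta=-1.0000 Bond=81.0901
(3,3): Delta=0.5574 Bond=-26.3230
V0=22.3692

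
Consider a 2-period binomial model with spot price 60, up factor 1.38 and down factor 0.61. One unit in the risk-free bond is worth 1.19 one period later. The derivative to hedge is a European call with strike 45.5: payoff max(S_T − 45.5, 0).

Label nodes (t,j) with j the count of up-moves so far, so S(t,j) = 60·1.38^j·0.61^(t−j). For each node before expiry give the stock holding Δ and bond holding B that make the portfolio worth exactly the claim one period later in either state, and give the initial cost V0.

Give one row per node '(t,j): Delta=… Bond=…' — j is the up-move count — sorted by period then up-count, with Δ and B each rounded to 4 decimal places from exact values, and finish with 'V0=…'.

The replicating-portfolio and risk-neutral prices coincide; use p* = (1.19−0.61)/(1.38−0.61) = 0.7532 for the latter.
Terminal payoffs: V(2,0)=0.0000, V(2,1)=5.0080, V(2,2)=68.7640
(1,0): S=36.6000. Δ = (V_up−V_dn)/(S_up−S_dn) = (5.0080−0.0000)/(50.5080−22.3260) = 0.1777. V = [p*·5.0080 + (1−p*)·0.0000]/1.19 = 3.1700. B = V − Δ·S = -3.3339.
(1,1): S=82.8000. Δ = (V_up−V_dn)/(S_up−S_dn) = (68.7640−5.0080)/(114.2640−50.5080) = 1.0000. V = [p*·68.7640 + (1−p*)·5.0080]/1.19 = 44.5647. B = V − Δ·S = -38.2353.
(0,0): S=60.0000. Δ = (V_up−V_dn)/(S_up−S_dn) = (44.5647−3.1700)/(82.8000−36.6000) = 0.8960. V = [p*·44.5647 + (1−p*)·3.1700]/1.19 = 28.8659. B = V − Δ·S = -24.8935.
Each (Δ,B) replicates both successor values, so the strategy is self-financing and V0 is arbitrage-free.

(0,0): Delta=0.8960 Bond=-24.8935
(1,0): Delta=0.1777 Bond=-3.3339
(1,1): Delta=1.0000 Bond=-38.2353
V0=28.8659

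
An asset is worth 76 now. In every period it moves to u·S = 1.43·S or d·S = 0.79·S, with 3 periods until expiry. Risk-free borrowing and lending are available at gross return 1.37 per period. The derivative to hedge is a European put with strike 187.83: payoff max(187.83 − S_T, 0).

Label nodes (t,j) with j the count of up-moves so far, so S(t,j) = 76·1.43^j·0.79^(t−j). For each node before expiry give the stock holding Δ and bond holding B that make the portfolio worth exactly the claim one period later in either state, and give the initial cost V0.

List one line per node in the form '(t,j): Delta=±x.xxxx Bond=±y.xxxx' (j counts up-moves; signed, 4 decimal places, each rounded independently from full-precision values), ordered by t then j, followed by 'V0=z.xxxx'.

Since d<R<u, set p* = (R−d)/(u−d) = 0.9063; price each node as the discounted p*-expectation of its children.
At expiry t=3: V(3,0)=150.3590, V(3,1)=120.0028, V(3,2)=65.0542, V(3,3)=0.0000
Node (2,0) S=47.4316: V=(p*·120.0028+(1−p*)·150.3590)/1.37=89.6706; Δ=(120.0028−150.3590)/(67.8272−37.4710)=-1.0000; B=V−Δ·S=137.1022
Node (2,1) S=85.8572: V=(p*·65.0542+(1−p*)·120.0028)/1.37=51.2450; Δ=(65.0542−120.0028)/(122.7758−67.8272)=-1.0000; B=V−Δ·S=137.1022
Node (2,2) S=155.4124: V=(p*·0.0000+(1−p*)·65.0542)/1.37=4.4517; Δ=(0.0000−65.0542)/(222.2397−122.7758)=-0.6540; B=V−Δ·S=106.0989
Node (1,0) S=60.0400: V=(p*·51.2450+(1−p*)·89.6706)/1.37=40.0346; Δ=(51.2450−89.6706)/(85.8572−47.4316)=-1.0000; B=V−Δ·S=100.0746
Node (1,1) S=108.6800: V=(p*·4.4517+(1−p*)·51.2450)/1.37=6.4515; Δ=(4.4517−51.2450)/(155.4124−85.8572)=-0.6728; B=V−Δ·S=79.5660
Node (0,0) S=76.0000: V=(p*·6.4515+(1−p*)·40.0346)/1.37=7.0072; Δ=(6.4515−40.0346)/(108.6800−60.0400)=-0.6904; B=V−Δ·S=59.4808
Root portfolio cost Δ·76+B reproduces V0=7.0072.

(0,0): Delta=-0.6904 Bond=59.4808
(1,0): Delta=-1.0000 Bond=100.0746
(1,1): Delta=-0.6728 Bond=79.5660
(2,0): Delta=-1.0000 Bond=137.1022
(2,1): Delta=-1.0000 Bond=137.1022
(2,2): Delta=-0.6540 Bond=106.0989
V0=7.0072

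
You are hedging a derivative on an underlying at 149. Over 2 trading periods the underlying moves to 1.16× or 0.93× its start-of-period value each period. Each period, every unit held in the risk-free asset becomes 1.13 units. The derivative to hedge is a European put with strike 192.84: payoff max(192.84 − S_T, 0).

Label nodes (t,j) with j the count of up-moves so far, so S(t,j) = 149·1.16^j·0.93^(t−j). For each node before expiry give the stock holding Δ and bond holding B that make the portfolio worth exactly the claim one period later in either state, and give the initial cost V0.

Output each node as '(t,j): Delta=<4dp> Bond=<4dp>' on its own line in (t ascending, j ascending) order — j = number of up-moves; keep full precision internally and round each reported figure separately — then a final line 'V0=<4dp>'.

No-arbitrage ⇒ martingale measure with p* = (R−d)/(u−d) = 0.8696.
Terminal payoffs: V(2,0)=63.9699, V(2,1)=32.0988, V(2,2)=0.0000
Node (1,0) S=138.5700: V=(p*·32.0988+(1−p*)·63.9699)/1.13=32.0849; Δ=(32.0988−63.9699)/(160.7412−128.8701)=-1.0000; B=V−Δ·S=170.6549
Node (1,1) S=172.8400: V=(p*·0.0000+(1−p*)·32.0988)/1.13=3.7051; Δ=(0.0000−32.0988)/(200.4944−160.7412)=-0.8075; B=V−Δ·S=143.2651
Node (0,0) S=149.0000: V=(p*·3.7051+(1−p*)·32.0849)/1.13=6.5547; Δ=(3.7051−32.0849)/(172.8400−138.5700)=-0.8281; B=V−Δ·S=129.9449
Root portfolio cost Δ·149+B reproduces V0=6.5547.

(0,0): Delta=-0.8281 Bond=129.9449
(1,0): Delta=-1.0000 Bond=170.6549
(1,1): Delta=-0.8075 Bond=143.2651
V0=6.5547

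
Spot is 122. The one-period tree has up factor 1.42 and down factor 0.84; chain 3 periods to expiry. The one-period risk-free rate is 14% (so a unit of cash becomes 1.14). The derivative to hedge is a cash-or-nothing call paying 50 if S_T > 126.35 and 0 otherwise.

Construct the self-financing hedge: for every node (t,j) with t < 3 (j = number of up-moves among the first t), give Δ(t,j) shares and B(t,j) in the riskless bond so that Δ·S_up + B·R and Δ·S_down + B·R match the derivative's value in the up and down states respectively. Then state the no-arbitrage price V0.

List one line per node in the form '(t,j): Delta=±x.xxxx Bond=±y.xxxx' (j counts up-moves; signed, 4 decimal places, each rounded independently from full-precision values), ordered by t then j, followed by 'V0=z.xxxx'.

No-arbitrage ⇒ martingale measure with p* = (R−d)/(u−d) = 0.5172.
Terminal values V(3,·): V(3,0)=0.0000, V(3,1)=0.0000, V(3,2)=50.0000, V(3,3)=50.0000
Node (2,0) S=86.0832: V=(p*·0.0000+(1−p*)·0.0000)/1.14=0.0000; Δ=(0.0000−0.0000)/(122.2381−72.3099)=0.0000; B=V−Δ·S=0.0000
Node (2,1) S=145.5216: V=(p*·50.0000+(1−p*)·0.0000)/1.14=22.6860; Δ=(50.0000−0.0000)/(206.6407−122.2381)=0.5924; B=V−Δ·S=-63.5209
Node (2,2) S=246.0008: V=(p*·50.0000+(1−p*)·50.0000)/1.14=43.8596; Δ=(50.0000−50.0000)/(349.3211−206.6407)=0.0000; B=V−Δ·S=43.8596
Node (1,0) S=102.4800: V=(p*·22.6860+(1−p*)·0.0000)/1.14=10.2931; Δ=(22.6860−0.0000)/(145.5216−86.0832)=0.3817; B=V−Δ·S=-28.8207
Node (1,1) S=173.2400: V=(p*·43.8596+(1−p*)·22.6860)/1.14=29.5069; Δ=(43.8596−22.6860)/(246.0008−145.5216)=0.2107; B=V−Δ·S=-6.9993
Node (0,0) S=122.0000: V=(p*·29.5069+(1−p*)·10.2931)/1.14=17.7467; Δ=(29.5069−10.2931)/(173.2400−102.4800)=0.2715; B=V−Δ·S=-15.3805
Root portfolio cost Δ·122+B reproduces V0=17.7467.

(0,0): Delta=0.2715 Bond=-15.3805
(1,0): Delta=0.3817 Bond=-28.8207
(1,1): Delta=0.2107 Bond=-6.9993
(2,0): Delta=0.0000 Bond=0.0000
(2,1): Delta=0.5924 Bond=-63.5209
(2,2): Delta=0.0000 Bond=43.8596
V0=17.7467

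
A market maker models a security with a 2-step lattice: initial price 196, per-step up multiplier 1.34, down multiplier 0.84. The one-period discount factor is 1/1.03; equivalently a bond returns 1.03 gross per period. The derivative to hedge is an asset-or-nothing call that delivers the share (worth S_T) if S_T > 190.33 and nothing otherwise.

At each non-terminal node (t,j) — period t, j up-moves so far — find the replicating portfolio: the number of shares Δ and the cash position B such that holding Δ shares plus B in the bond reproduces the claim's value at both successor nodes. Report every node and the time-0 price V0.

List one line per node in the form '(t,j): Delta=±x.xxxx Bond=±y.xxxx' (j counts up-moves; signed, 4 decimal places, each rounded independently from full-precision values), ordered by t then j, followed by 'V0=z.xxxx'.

Risk-neutral probability p* = (R−d)/(u−d) = (1.03−0.84)/(1.34−0.84) = 0.3800.
Terminal values V(2,·): V(2,0)=0.0000, V(2,1)=220.6176, V(2,2)=351.9376
(1,0): S=164.6400. Δ = (V_up−V_dn)/(S_up−S_dn) = (220.6176−0.0000)/(220.6176−138.2976) = 2.6800. V = [p*·220.6176 + (1−p*)·0.0000]/1.03 = 81.3929. B = V − Δ·S = -359.8423.
(1,1): S=262.6400. Δ = (V_up−V_dn)/(S_up−S_dn) = (351.9376−220.6176)/(351.9376−220.6176) = 1.0000. V = [p*·351.9376 + (1−p*)·220.6176]/1.03 = 262.6400. B = V − Δ·S = 0.0000.
(0,0): S=196.0000. Δ = (V_up−V_dn)/(S_up−S_dn) = (262.6400−81.3929)/(262.6400−164.6400) = 1.8495. V = [p*·262.6400 + (1−p*)·81.3929]/1.03 = 145.8901. B = V − Δ·S = -216.6041.
The time-0 hedge costs 145.8901, which is the no-arbitrage price.

(0,0): Delta=1.8495 Bond=-216.6041
(1,0): Delta=2.6800 Bond=-359.8423
(1,1): Delta=1.0000 Bond=0.0000
V0=145.8901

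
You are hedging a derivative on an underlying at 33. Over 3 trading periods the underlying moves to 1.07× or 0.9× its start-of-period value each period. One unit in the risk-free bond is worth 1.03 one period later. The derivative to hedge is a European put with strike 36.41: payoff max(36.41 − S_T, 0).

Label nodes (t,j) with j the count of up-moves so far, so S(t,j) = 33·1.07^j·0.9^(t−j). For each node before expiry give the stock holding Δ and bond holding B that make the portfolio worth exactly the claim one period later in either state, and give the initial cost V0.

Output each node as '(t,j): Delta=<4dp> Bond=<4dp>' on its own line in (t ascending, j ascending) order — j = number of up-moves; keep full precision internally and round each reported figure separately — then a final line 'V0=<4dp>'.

(0,0): Delta=-0.6054 Bond=21.9412
(1,0): Delta=-1.0000 Bond=34.3199
(1,1): Delta=-0.5032 Bond=18.9931
(2,0): Delta=-1.0000 Bond=35.3495
(2,1): Delta=-1.0000 Bond=35.3495
(2,2): Delta=-0.3747 Bond=14.7054
V0=1.9640

Under the risk-neutral measure, an up-move has probability p* = (R−d)/(u−d) = 0.7647 and values discount at R = 1.03.
Terminal values V(3,·): V(3,0)=12.3530, V(3,1)=7.8089, V(3,2)=2.4065, V(3,3)=0.0000
Node (2,0) S=26.7300: V=(p*·7.8089+(1−p*)·12.3530)/1.03=8.6195; Δ=(7.8089−12.3530)/(28.6011−24.0570)=-1.0000; B=V−Δ·S=35.3495
Node (2,1) S=31.7790: V=(p*·2.4065+(1−p*)·7.8089)/1.03=3.5705; Δ=(2.4065−7.8089)/(34.0035−28.6011)=-1.0000; B=V−Δ·S=35.3495
Node (2,2) S=37.7817: V=(p*·0.0000+(1−p*)·2.4065)/1.03=0.5497; Δ=(0.0000−2.4065)/(40.4264−34.0035)=-0.3747; B=V−Δ·S=14.7054
Node (1,0) S=29.7000: V=(p*·3.5705+(1−p*)·8.6195)/1.03=4.6199; Δ=(3.5705−8.6195)/(31.7790−26.7300)=-1.0000; B=V−Δ·S=34.3199
Node (1,1) S=35.3100: V=(p*·0.5497+(1−p*)·3.5705)/1.03=1.2238; Δ=(0.5497−3.5705)/(37.7817−31.7790)=-0.5032; B=V−Δ·S=18.9931
Node (0,0) S=33.0000: V=(p*·1.2238+(1−p*)·4.6199)/1.03=1.9640; Δ=(1.2238−4.6199)/(35.3100−29.7000)=-0.6054; B=V−Δ·S=21.9412
The time-0 hedge costs 1.9640, which is the no-arbitrage price.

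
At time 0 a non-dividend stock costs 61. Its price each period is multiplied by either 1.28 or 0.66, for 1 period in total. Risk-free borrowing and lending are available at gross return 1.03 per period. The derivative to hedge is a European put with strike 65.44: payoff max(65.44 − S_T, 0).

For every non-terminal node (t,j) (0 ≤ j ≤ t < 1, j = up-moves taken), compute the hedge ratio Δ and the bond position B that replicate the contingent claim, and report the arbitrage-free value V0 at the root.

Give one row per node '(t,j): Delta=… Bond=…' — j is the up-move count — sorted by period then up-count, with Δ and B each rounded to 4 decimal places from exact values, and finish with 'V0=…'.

(0,0): Delta=-0.6658 Bond=50.4704
V0=9.8575

Under the risk-neutral measure, an up-move has probability p* = (R−d)/(u−d) = 0.5968 and values discount at R = 1.03.
At expiry t=1: V(1,0)=25.1800, V(1,1)=0.0000
(0,0): S=61.0000. Δ = (V_up−V_dn)/(S_up−S_dn) = (0.0000−25.1800)/(78.0800−40.2600) = -0.6658. V = [p*·0.0000 + (1−p*)·25.1800]/1.03 = 9.8575. B = V − Δ·S = 50.4704.
The time-0 hedge costs 9.8575, which is the no-arbitrage price.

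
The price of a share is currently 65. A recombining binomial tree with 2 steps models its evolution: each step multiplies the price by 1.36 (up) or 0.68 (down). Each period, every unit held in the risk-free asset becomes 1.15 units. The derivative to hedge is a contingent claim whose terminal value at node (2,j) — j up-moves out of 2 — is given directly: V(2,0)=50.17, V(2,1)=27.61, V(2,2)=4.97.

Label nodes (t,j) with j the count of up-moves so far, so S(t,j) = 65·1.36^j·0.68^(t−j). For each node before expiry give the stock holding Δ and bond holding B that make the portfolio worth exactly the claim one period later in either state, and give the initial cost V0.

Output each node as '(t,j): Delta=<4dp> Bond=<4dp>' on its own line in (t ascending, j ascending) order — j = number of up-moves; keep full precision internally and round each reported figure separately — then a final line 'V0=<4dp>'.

(0,0): Delta=-0.4449 Bond=43.2456
(1,0): Delta=-0.7506 Bond=63.2435
(1,1): Delta=-0.3766 Bond=43.6957
V0=14.3258

The replicating-portfolio and risk-neutral prices coincide; use p* = (1.15−0.68)/(1.36−0.68) = 0.6912 for the latter.
Terminal payoffs: V(2,0)=50.1700, V(2,1)=27.6100, V(2,2)=4.9700
(1,0): S=44.2000. Δ = (V_up−V_dn)/(S_up−S_dn) = (27.6100−50.1700)/(60.1120−30.0560) = -0.7506. V = [p*·27.6100 + (1−p*)·50.1700]/1.15 = 30.0670. B = V − Δ·S = 63.2435.
(1,1): S=88.4000. Δ = (V_up−V_dn)/(S_up−S_dn) = (4.9700−27.6100)/(120.2240−60.1120) = -0.3766. V = [p*·4.9700 + (1−p*)·27.6100]/1.15 = 10.4015. B = V − Δ·S = 43.6957.
(0,0): S=65.0000. Δ = (V_up−V_dn)/(S_up−S_dn) = (10.4015−30.0670)/(88.4000−44.2000) = -0.4449. V = [p*·10.4015 + (1−p*)·30.0670]/1.15 = 14.3258. B = V − Δ·S = 43.2456.
Root portfolio cost Δ·65+B reproduces V0=14.3258.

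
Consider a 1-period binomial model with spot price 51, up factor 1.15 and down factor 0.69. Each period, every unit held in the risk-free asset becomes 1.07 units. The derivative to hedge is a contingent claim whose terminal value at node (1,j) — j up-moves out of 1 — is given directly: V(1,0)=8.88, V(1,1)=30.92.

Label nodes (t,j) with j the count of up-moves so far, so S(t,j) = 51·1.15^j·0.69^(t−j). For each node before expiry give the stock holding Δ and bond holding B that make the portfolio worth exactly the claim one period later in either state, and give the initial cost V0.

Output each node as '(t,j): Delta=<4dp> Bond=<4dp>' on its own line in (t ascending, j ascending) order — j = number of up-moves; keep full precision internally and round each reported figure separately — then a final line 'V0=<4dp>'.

(0,0): Delta=0.9395 Bond=-22.5981
V0=25.3149

The replicating-portfolio and risk-neutral prices coincide; use p* = (1.07−0.69)/(1.15−0.69) = 0.8261 for the latter.
Terminal values V(1,·): V(1,0)=8.8800, V(1,1)=30.9200
(0,0): S=51.0000. Δ = (V_up−V_dn)/(S_up−S_dn) = (30.9200−8.8800)/(58.6500−35.1900) = 0.9395. V = [p*·30.9200 + (1−p*)·8.8800]/1.07 = 25.3149. B = V − Δ·S = -22.5981.
Self-financing check: at every node Δ·S+B equals the discounted successor values.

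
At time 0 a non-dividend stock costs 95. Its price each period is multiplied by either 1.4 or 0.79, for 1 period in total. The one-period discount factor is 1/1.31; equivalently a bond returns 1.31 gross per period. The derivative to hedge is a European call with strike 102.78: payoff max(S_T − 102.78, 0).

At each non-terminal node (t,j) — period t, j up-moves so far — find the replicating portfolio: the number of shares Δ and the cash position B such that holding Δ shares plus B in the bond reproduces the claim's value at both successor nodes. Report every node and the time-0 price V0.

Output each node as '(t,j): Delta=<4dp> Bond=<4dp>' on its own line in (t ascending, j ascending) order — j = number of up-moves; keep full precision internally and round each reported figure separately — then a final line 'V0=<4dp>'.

(0,0): Delta=0.5215 Bond=-29.8759
V0=19.6651

Risk-neutral probability p* = (R−d)/(u−d) = (1.31−0.79)/(1.4−0.79) = 0.8525.
At expiry t=1: V(1,0)=0.0000, V(1,1)=30.2200
  t=0,j=0: stock 95.0000 → up 133.0000 (V=30.2200), down 75.0500 (V=0.0000). Price 19.6651; hedge Δ=0.5215, bond B=-29.8759.
Each (Δ,B) replicates both successor values, so the strategy is self-financing and V0 is arbitrage-free.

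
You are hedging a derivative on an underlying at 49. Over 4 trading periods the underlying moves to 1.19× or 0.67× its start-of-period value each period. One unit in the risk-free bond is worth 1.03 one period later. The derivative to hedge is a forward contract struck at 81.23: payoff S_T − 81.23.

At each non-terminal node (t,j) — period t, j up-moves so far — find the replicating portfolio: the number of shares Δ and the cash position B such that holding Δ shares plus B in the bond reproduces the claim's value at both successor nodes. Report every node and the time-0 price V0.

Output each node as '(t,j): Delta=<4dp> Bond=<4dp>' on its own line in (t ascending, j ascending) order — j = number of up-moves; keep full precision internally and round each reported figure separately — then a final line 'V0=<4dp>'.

Under the risk-neutral measure, an up-move has probability p* = (R−d)/(u−d) = 0.6923 and values discount at R = 1.03.
Payoff layer (t=4): V(4,0)=-71.3560, V(4,1)=-63.6925, V(4,2)=-50.0813, V(4,3)=-25.9062, V(4,4)=17.0316
  t=3,j=0: stock 14.7374 → up 17.5375 (V=-63.6925), down 9.8740 (V=-71.3560). Price -64.1267; hedge Δ=1.0000, bond B=-78.8641.
  t=3,j=1: stock 26.1754 → up 31.1487 (V=-50.0813), down 17.5375 (V=-63.6925). Price -52.6887; hedge Δ=1.0000, bond B=-78.8641.
  t=3,j=2: stock 46.4906 → up 55.3238 (V=-25.9062), down 31.1487 (V=-50.0813). Price -32.3735; hedge Δ=1.0000, bond B=-78.8641.
  t=3,j=3: stock 82.5728 → up 98.2616 (V=17.0316), down 55.3238 (V=-25.9062). Price 3.7087; hedge Δ=1.0000, bond B=-78.8641.
  t=2,j=0: stock 21.9961 → up 26.1754 (V=-52.6887), down 14.7374 (V=-64.1267). Price -54.5710; hedge Δ=1.0000, bond B=-76.5671.
  t=2,j=1: stock 39.0677 → up 46.4906 (V=-32.3735), down 26.1754 (V=-52.6887). Price -37.4994; hedge Δ=1.0000, bond B=-76.5671.
  t=2,j=2: stock 69.3889 → up 82.5728 (V=3.7087), down 46.4906 (V=-32.3735). Price -7.1782; hedge Δ=1.0000, bond B=-76.5671.
  t=1,j=0: stock 32.8300 → up 39.0677 (V=-37.4994), down 21.9961 (V=-54.5710). Price -41.5070; hedge Δ=1.0000, bond B=-74.3370.
  t=1,j=1: stock 58.3100 → up 69.3889 (V=-7.1782), down 39.0677 (V=-37.4994). Price -16.0270; hedge Δ=1.0000, bond B=-74.3370.
  t=0,j=0: stock 49.0000 → up 58.3100 (V=-16.0270), down 32.8300 (V=-41.5070). Price -23.1718; hedge Δ=1.0000, bond B=-72.1718.
Root portfolio cost Δ·49+B reproduces V0=-23.1718.

(0,0): Delta=1.0000 Bond=-72.1718
(1,0): Delta=1.0000 Bond=-74.3370
(1,1): Delta=1.0000 Bond=-74.3370
(2,0): Delta=1.0000 Bond=-76.5671
(2,1): Delta=1.0000 Bond=-76.5671
(2,2): Delta=1.0000 Bond=-76.5671
(3,0): Delta=1.0000 Bond=-78.8641
(3,1): Delta=1.0000 Bond=-78.8641
(3,2): Delta=1.0000 Bond=-78.8641
(3,3): Delta=1.0000 Bond=-78.8641
V0=-23.1718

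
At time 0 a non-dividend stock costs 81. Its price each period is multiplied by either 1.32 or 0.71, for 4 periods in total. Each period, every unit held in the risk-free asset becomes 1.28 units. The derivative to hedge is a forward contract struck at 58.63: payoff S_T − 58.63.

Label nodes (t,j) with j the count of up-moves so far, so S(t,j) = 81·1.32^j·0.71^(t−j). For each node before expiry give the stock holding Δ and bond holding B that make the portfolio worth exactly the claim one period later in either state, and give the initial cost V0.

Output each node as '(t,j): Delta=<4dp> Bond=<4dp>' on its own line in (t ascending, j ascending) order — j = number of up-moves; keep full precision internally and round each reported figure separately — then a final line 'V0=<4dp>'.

Since d<R<u, set p* = (R−d)/(u−d) = 0.9344; price each node as the discounted p*-expectation of its children.
At expiry t=4: V(4,0)=-38.0465, V(4,1)=-20.3622, V(4,2)=12.5159, V(4,3)=73.6412, V(4,4)=187.2826
(3,0): S=28.9908. Δ = (V_up−V_dn)/(S_up−S_dn) = (-20.3622−-38.0465)/(38.2678−20.5835) = 1.0000. V = [p*·-20.3622 + (1−p*)·-38.0465]/1.28 = -16.8139. B = V − Δ·S = -45.8047.
(3,1): S=53.8984. Δ = (V_up−V_dn)/(S_up−S_dn) = (12.5159−-20.3622)/(71.1459−38.2678) = 1.0000. V = [p*·12.5159 + (1−p*)·-20.3622]/1.28 = 8.0937. B = V − Δ·S = -45.8047.
(3,2): S=100.2054. Δ = (V_up−V_dn)/(S_up−S_dn) = (73.6412−12.5159)/(132.2712−71.1459) = 1.0000. V = [p*·73.6412 + (1−p*)·12.5159]/1.28 = 54.4007. B = V − Δ·S = -45.8047.
(3,3): S=186.2974. Δ = (V_up−V_dn)/(S_up−S_dn) = (187.2826−73.6412)/(245.9126−132.2712) = 1.0000. V = [p*·187.2826 + (1−p*)·73.6412]/1.28 = 140.4927. B = V − Δ·S = -45.8047.
(2,0): S=40.8321. Δ = (V_up−V_dn)/(S_up−S_dn) = (8.0937−-16.8139)/(53.8984−28.9908) = 1.0000. V = [p*·8.0937 + (1−p*)·-16.8139]/1.28 = 5.0472. B = V − Δ·S = -35.7849.
(2,1): S=75.9132. Δ = (V_up−V_dn)/(S_up−S_dn) = (54.4007−8.0937)/(100.2054−53.8984) = 1.0000. V = [p*·54.4007 + (1−p*)·8.0937]/1.28 = 40.1283. B = V − Δ·S = -35.7849.
(2,2): S=141.1344. Δ = (V_up−V_dn)/(S_up−S_dn) = (140.4927−54.4007)/(186.2974−100.2054) = 1.0000. V = [p*·140.4927 + (1−p*)·54.4007]/1.28 = 105.3495. B = V − Δ·S = -35.7849.
(1,0): S=57.5100. Δ = (V_up−V_dn)/(S_up−S_dn) = (40.1283−5.0472)/(75.9132−40.8321) = 1.0000. V = [p*·40.1283 + (1−p*)·5.0472]/1.28 = 29.5530. B = V − Δ·S = -27.9570.
(1,1): S=106.9200. Δ = (V_up−V_dn)/(S_up−S_dn) = (105.3495−40.1283)/(141.1344−75.9132) = 1.0000. V = [p*·105.3495 + (1−p*)·40.1283]/1.28 = 78.9630. B = V − Δ·S = -27.9570.
(0,0): S=81.0000. Δ = (V_up−V_dn)/(S_up−S_dn) = (78.9630−29.5530)/(106.9200−57.5100) = 1.0000. V = [p*·78.9630 + (1−p*)·29.5530]/1.28 = 59.1586. B = V − Δ·S = -21.8414.
The time-0 hedge costs 59.1586, which is the no-arbitrage price.

(0,0): Delta=1.0000 Bond=-21.8414
(1,0): Delta=1.0000 Bond=-27.9570
(1,1): Delta=1.0000 Bond=-27.9570
(2,0): Delta=1.0000 Bond=-35.7849
(2,1): Delta=1.0000 Bond=-35.7849
(2,2): Delta=1.0000 Bond=-35.7849
(3,0): Delta=1.0000 Bond=-45.8047
(3,1): Delta=1.0000 Bond=-45.8047
(3,2): Delta=1.0000 Bond=-45.8047
(3,3): Delta=1.0000 Bond=-45.8047
V0=59.1586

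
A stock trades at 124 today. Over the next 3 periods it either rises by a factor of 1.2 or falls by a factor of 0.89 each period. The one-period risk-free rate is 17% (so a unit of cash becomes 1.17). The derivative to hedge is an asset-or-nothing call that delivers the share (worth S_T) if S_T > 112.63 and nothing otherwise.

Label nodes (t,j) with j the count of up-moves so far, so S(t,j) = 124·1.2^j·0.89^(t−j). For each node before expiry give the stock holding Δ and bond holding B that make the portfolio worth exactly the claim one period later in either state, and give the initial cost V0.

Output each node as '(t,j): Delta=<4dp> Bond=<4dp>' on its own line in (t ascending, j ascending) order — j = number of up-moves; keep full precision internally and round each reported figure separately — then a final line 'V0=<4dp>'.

(0,0): Delta=1.0156 Bond=-1.9787
(1,0): Delta=1.2113 Bond=-23.9221
(1,1): Delta=1.0000 Bond=0.0000
(2,0): Delta=3.8710 Bond=-289.2181
(2,1): Delta=1.0000 Bond=0.0000
(2,2): Delta=1.0000 Bond=0.0000
V0=123.9505

The replicating-portfolio and risk-neutral prices coincide; use p* = (1.17−0.89)/(1.2−0.89) = 0.9032 for the latter.
Terminal payoffs: V(3,0)=0.0000, V(3,1)=117.8645, V(3,2)=158.9184, V(3,3)=214.2720
(2,0): S=98.2204. Δ = (V_up−V_dn)/(S_up−S_dn) = (117.8645−0.0000)/(117.8645−87.4162) = 3.8710. V = [p*·117.8645 + (1−p*)·0.0000]/1.17 = 90.9899. B = V − Δ·S = -289.2181.
(2,1): S=132.4320. Δ = (V_up−V_dn)/(S_up−S_dn) = (158.9184−117.8645)/(158.9184−117.8645) = 1.0000. V = [p*·158.9184 + (1−p*)·117.8645]/1.17 = 132.4320. B = V − Δ·S = 0.0000.
(2,2): S=178.5600. Δ = (V_up−V_dn)/(S_up−S_dn) = (214.2720−158.9184)/(214.2720−158.9184) = 1.0000. V = [p*·214.2720 + (1−p*)·158.9184]/1.17 = 178.5600. B = V − Δ·S = 0.0000.
(1,0): S=110.3600. Δ = (V_up−V_dn)/(S_up−S_dn) = (132.4320−90.9899)/(132.4320−98.2204) = 1.2113. V = [p*·132.4320 + (1−p*)·90.9899]/1.17 = 109.7619. B = V − Δ·S = -23.9221.
(1,1): S=148.8000. Δ = (V_up−V_dn)/(S_up−S_dn) = (178.5600−132.4320)/(178.5600−132.4320) = 1.0000. V = [p*·178.5600 + (1−p*)·132.4320]/1.17 = 148.8000. B = V − Δ·S = 0.0000.
(0,0): S=124.0000. Δ = (V_up−V_dn)/(S_up−S_dn) = (148.8000−109.7619)/(148.8000−110.3600) = 1.0156. V = [p*·148.8000 + (1−p*)·109.7619]/1.17 = 123.9505. B = V − Δ·S = -1.9787.
The time-0 hedge costs 123.9505, which is the no-arbitrage price.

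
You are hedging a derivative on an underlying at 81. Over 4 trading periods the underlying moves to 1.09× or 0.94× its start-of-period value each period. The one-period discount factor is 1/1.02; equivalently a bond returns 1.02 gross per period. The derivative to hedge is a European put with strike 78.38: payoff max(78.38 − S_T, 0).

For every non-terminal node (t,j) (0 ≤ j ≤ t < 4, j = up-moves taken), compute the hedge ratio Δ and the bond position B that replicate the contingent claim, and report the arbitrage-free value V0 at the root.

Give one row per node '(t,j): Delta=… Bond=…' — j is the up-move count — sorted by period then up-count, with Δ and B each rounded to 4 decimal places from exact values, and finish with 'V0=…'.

(0,0): Delta=-0.2160 Bond=19.1668
(1,0): Delta=-0.3964 Bond=33.2904
(1,1): Delta=-0.0798 Bond=7.5274
(2,0): Delta=-0.6759 Bond=53.9601
(2,1): Delta=-0.1855 Bond=16.4528
(2,2): Delta=0.0000 Bond=0.0000
(3,0): Delta=-1.0000 Bond=76.8431
(3,1): Delta=-0.4314 Bond=35.9610
(3,2): Delta=0.0000 Bond=0.0000
(3,3): Delta=0.0000 Bond=0.0000
V0=1.6744

Risk-neutral probability p* = (R−d)/(u−d) = (1.02−0.94)/(1.09−0.94) = 0.5333.
Terminal payoffs: V(4,0)=15.1393, V(4,1)=5.0477, V(4,2)=0.0000, V(4,3)=0.0000, V(4,4)=0.0000
(3,0): S=67.2773. Δ = (V_up−V_dn)/(S_up−S_dn) = (5.0477−15.1393)/(73.3323−63.2407) = -1.0000. V = [p*·5.0477 + (1−p*)·15.1393]/1.02 = 9.5658. B = V − Δ·S = 76.8431.
(3,1): S=78.0130. Δ = (V_up−V_dn)/(S_up−S_dn) = (0.0000−5.0477)/(85.0342−73.3323) = -0.4314. V = [p*·0.0000 + (1−p*)·5.0477]/1.02 = 2.3094. B = V − Δ·S = 35.9610.
(3,2): S=90.4619. Δ = (V_up−V_dn)/(S_up−S_dn) = (0.0000−0.0000)/(98.6035−85.0342) = 0.0000. V = [p*·0.0000 + (1−p*)·0.0000]/1.02 = 0.0000. B = V − Δ·S = 0.0000.
(3,3): S=104.8973. Δ = (V_up−V_dn)/(S_up−S_dn) = (0.0000−0.0000)/(114.3381−98.6035) = 0.0000. V = [p*·0.0000 + (1−p*)·0.0000]/1.02 = 0.0000. B = V − Δ·S = 0.0000.
(2,0): S=71.5716. Δ = (V_up−V_dn)/(S_up−S_dn) = (2.3094−9.5658)/(78.0130−67.2773) = -0.6759. V = [p*·2.3094 + (1−p*)·9.5658]/1.02 = 5.5841. B = V − Δ·S = 53.9601.
(2,1): S=82.9926. Δ = (V_up−V_dn)/(S_up−S_dn) = (0.0000−2.3094)/(90.4619−78.0130) = -0.1855. V = [p*·0.0000 + (1−p*)·2.3094]/1.02 = 1.0566. B = V − Δ·S = 16.4528.
(2,2): S=96.2361. Δ = (V_up−V_dn)/(S_up−S_dn) = (0.0000−0.0000)/(104.8973−90.4619) = 0.0000. V = [p*·0.0000 + (1−p*)·0.0000]/1.02 = 0.0000. B = V − Δ·S = 0.0000.
(1,0): S=76.1400. Δ = (V_up−V_dn)/(S_up−S_dn) = (1.0566−5.5841)/(82.9926−71.5716) = -0.3964. V = [p*·1.0566 + (1−p*)·5.5841]/1.02 = 3.1073. B = V − Δ·S = 33.2904.
(1,1): S=88.2900. Δ = (V_up−V_dn)/(S_up−S_dn) = (0.0000−1.0566)/(96.2361−82.9926) = -0.0798. V = [p*·0.0000 + (1−p*)·1.0566]/1.02 = 0.4834. B = V − Δ·S = 7.5274.
(0,0): S=81.0000. Δ = (V_up−V_dn)/(S_up−S_dn) = (0.4834−3.1073)/(88.2900−76.1400) = -0.2160. V = [p*·0.4834 + (1−p*)·3.1073]/1.02 = 1.6744. B = V − Δ·S = 19.1668.
Check: Δ(0,0)·S0 + B(0,0) = 1.6744 = V0.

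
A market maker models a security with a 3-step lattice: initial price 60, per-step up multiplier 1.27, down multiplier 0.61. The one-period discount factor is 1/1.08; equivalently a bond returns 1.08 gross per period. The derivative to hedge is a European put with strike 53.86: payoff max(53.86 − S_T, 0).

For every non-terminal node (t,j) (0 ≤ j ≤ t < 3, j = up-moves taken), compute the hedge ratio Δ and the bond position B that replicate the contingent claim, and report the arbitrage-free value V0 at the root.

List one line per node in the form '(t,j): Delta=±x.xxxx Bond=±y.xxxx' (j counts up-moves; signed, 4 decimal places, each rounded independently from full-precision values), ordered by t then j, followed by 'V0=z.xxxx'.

(0,0): Delta=-0.2528 Bond=19.5177
(1,0): Delta=-0.8588 Bond=43.2577
(1,1): Delta=-0.1352 Bond=12.1133
(2,0): Delta=-1.0000 Bond=49.8704
(2,1): Delta=-0.8314 Bond=45.4442
(2,2): Delta=0.0000 Bond=0.0000
V0=4.3469

The replicating-portfolio and risk-neutral prices coincide; use p* = (1.08−0.61)/(1.27−0.61) = 0.7121 for the latter.
Payoff layer (t=3): V(3,0)=40.2411, V(3,1)=25.5060, V(3,2)=0.0000, V(3,3)=0.0000
(2,0): S=22.3260. Δ = (V_up−V_dn)/(S_up−S_dn) = (25.5060−40.2411)/(28.3540−13.6189) = -1.0000. V = [p*·25.5060 + (1−p*)·40.2411]/1.08 = 27.5444. B = V − Δ·S = 49.8704.
(2,1): S=46.4820. Δ = (V_up−V_dn)/(S_up−S_dn) = (0.0000−25.5060)/(59.0321−28.3540) = -0.8314. V = [p*·0.0000 + (1−p*)·25.5060]/1.08 = 6.7987. B = V − Δ·S = 45.4442.
(2,2): S=96.7740. Δ = (V_up−V_dn)/(S_up−S_dn) = (0.0000−0.0000)/(122.9030−59.0321) = 0.0000. V = [p*·0.0000 + (1−p*)·0.0000]/1.08 = 0.0000. B = V − Δ·S = 0.0000.
(1,0): S=36.6000. Δ = (V_up−V_dn)/(S_up−S_dn) = (6.7987−27.5444)/(46.4820−22.3260) = -0.8588. V = [p*·6.7987 + (1−p*)·27.5444]/1.08 = 11.8250. B = V − Δ·S = 43.2577.
(1,1): S=76.2000. Δ = (V_up−V_dn)/(S_up−S_dn) = (0.0000−6.7987)/(96.7740−46.4820) = -0.1352. V = [p*·0.0000 + (1−p*)·6.7987]/1.08 = 1.8122. B = V − Δ·S = 12.1133.
(0,0): S=60.0000. Δ = (V_up−V_dn)/(S_up−S_dn) = (1.8122−11.8250)/(76.2000−36.6000) = -0.2528. V = [p*·1.8122 + (1−p*)·11.8250]/1.08 = 4.3469. B = V − Δ·S = 19.5177.
Root portfolio cost Δ·60+B reproduces V0=4.3469.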